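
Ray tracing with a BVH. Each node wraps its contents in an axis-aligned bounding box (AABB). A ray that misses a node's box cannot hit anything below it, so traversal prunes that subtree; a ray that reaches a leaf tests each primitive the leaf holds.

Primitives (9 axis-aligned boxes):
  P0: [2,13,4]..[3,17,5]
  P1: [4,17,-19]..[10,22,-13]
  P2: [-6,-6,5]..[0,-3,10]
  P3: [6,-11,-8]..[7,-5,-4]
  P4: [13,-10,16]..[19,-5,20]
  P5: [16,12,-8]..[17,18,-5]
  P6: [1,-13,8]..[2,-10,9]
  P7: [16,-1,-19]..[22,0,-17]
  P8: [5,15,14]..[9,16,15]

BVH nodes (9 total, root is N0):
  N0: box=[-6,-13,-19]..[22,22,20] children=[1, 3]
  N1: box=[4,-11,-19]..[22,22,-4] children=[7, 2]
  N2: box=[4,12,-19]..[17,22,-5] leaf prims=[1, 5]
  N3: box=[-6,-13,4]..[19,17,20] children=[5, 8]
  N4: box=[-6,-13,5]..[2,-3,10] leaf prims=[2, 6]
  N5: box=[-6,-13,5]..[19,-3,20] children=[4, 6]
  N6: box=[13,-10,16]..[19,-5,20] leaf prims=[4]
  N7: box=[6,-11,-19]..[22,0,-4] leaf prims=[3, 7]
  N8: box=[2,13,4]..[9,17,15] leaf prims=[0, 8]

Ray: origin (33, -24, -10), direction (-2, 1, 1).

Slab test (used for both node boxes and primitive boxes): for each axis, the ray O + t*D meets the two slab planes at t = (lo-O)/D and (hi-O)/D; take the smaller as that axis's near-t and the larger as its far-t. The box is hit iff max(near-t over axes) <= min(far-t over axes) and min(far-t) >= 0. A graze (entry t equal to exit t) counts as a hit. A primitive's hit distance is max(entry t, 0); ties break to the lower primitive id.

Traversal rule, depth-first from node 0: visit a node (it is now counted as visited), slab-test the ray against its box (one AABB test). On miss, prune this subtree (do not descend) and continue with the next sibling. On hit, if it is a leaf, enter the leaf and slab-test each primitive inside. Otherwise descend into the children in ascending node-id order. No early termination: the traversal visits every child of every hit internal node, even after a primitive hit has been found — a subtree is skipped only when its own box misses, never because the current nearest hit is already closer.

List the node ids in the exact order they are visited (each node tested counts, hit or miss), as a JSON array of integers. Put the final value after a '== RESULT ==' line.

Traverse from the root:
N0 x:[11/2,39/2] y:[11,46] z:[-9,30] -> hit [11,39/2], descend [1, 3]
  N1 x:[11/2,29/2] y:[13,46] z:[-9,6] -> miss, prune
  N3 x:[7,39/2] y:[11,41] z:[14,30] -> hit [14,39/2], descend [5, 8]
    N5 x:[7,39/2] y:[11,21] z:[15,30] -> hit [15,39/2], descend [4, 6]
      N4 x:[31/2,39/2] y:[11,21] z:[15,20] -> hit [31/2,39/2] leaf, test {P2@t=18, P6(miss)}
      N6 x:[7,10] y:[14,19] z:[26,30] -> miss, prune
    N8 x:[12,31/2] y:[37,41] z:[14,25] -> miss, prune

Visited [0, 1, 3, 5, 4, 6, 8]. Tests: 7 box, 1 leaf. Nearest: P2.

== RESULT ==
[0, 1, 3, 5, 4, 6, 8]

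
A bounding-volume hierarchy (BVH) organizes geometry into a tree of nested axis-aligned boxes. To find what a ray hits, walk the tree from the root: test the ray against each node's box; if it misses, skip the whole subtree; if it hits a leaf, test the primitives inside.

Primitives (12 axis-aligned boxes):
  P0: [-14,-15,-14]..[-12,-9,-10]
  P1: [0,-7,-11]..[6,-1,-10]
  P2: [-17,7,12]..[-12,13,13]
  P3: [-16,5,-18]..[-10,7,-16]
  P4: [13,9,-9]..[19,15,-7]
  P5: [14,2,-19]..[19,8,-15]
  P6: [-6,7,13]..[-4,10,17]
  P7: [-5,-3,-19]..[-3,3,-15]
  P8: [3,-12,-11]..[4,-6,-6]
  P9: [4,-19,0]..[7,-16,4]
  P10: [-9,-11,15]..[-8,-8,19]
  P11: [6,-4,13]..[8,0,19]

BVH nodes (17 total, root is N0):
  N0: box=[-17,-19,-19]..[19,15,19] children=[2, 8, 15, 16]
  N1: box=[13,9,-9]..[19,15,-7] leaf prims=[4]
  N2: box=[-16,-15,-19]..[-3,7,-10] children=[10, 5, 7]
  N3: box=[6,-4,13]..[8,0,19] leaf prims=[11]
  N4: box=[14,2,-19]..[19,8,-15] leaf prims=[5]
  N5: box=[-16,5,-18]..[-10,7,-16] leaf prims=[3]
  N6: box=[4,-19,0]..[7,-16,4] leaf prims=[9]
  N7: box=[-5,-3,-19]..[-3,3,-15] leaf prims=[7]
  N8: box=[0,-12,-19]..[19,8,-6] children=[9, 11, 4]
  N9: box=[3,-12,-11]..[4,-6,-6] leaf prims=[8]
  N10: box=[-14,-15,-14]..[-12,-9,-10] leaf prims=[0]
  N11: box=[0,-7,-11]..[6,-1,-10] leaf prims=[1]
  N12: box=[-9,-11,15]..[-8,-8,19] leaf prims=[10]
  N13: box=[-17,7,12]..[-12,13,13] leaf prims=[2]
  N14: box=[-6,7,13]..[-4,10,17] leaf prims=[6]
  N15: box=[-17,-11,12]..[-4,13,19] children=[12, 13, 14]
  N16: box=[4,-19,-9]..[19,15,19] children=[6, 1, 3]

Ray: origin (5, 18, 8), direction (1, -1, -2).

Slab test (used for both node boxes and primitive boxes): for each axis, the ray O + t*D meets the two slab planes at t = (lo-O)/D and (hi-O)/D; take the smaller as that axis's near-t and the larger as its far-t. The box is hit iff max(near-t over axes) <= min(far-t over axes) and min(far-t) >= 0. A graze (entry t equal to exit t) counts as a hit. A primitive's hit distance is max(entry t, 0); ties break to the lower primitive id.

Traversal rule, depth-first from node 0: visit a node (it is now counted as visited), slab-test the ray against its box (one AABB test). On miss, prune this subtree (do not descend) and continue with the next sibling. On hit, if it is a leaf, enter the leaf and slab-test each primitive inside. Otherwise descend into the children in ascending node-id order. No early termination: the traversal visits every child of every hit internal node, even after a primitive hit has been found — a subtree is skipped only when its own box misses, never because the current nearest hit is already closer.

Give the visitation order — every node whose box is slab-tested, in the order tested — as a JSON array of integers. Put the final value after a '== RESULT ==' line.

Walk:
N0 x:[-22,14] y:[3,37] z:[-11/2,27/2] -> hit [3,27/2], descend [2, 8, 15, 16]
  N2 x:[-21,-8] y:[11,33] z:[9,27/2] -> miss, prune
  N8 x:[-5,14] y:[10,30] z:[7,27/2] -> hit [10,27/2], descend [4, 9, 11]
    N4 x:[9,14] y:[10,16] z:[23/2,27/2] -> hit [23/2,27/2] leaf, test {P5@t=23/2}
    N9 x:[-2,-1] y:[24,30] z:[7,19/2] -> miss, prune
    N11 x:[-5,1] y:[19,25] z:[9,19/2] -> miss, prune
  N15 x:[-22,-9] y:[5,29] z:[-11/2,-2] -> miss, prune
  N16 x:[-1,14] y:[3,37] z:[-11/2,17/2] -> hit [3,17/2], descend [1, 3, 6]
    N1 x:[8,14] y:[3,9] z:[15/2,17/2] -> hit [8,17/2] leaf, test {P4@t=8}
    N3 x:[1,3] y:[18,22] z:[-11/2,-5/2] -> miss, prune
    N6 x:[-1,2] y:[34,37] z:[2,4] -> miss, prune

Summary -> nodes [0, 2, 8, 4, 9, 11, 15, 16, 1, 3, 6]; box-tests=11; leaf-entries=2; first=P4

== RESULT ==
[0, 2, 8, 4, 9, 11, 15, 16, 1, 3, 6]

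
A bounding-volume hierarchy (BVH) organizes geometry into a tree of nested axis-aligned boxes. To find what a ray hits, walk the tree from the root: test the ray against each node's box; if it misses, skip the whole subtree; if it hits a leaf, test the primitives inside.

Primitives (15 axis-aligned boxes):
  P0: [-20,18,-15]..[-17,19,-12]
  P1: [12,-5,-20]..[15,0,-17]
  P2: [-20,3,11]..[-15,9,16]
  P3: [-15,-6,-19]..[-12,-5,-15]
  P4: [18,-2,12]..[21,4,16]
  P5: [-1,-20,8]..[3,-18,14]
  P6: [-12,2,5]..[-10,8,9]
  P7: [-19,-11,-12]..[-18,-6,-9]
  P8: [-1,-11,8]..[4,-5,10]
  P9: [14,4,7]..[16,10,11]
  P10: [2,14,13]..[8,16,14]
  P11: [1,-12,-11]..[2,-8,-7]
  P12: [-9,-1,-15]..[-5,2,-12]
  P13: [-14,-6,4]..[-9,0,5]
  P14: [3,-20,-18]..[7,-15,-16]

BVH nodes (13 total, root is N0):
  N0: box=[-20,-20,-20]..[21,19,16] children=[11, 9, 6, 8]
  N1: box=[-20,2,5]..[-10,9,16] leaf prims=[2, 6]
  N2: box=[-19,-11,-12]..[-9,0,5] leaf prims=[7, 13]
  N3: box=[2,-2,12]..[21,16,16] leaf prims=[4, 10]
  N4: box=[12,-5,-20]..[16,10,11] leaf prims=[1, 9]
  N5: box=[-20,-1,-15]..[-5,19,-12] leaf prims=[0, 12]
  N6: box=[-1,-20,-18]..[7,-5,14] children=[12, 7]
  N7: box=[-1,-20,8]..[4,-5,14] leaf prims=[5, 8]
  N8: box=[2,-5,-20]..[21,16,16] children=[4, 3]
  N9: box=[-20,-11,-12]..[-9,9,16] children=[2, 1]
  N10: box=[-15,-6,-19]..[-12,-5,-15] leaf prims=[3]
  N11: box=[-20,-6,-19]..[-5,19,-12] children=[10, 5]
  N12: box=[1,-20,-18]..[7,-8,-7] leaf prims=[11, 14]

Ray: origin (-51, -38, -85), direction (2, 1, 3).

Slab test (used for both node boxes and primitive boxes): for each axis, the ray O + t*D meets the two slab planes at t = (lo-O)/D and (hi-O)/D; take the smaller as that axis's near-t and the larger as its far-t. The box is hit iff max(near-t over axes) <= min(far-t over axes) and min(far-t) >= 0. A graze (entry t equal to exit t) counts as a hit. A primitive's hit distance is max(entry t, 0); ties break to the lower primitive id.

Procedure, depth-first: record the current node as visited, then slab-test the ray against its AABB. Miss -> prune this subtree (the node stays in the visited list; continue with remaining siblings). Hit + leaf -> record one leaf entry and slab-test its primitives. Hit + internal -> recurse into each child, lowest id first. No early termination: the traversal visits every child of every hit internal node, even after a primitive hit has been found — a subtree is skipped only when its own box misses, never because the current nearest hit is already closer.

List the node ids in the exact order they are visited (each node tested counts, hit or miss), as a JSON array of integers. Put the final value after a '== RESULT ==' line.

Trace the traversal:
N0 x:[31/2,36] y:[18,57] z:[65/3,101/3] -> hit [65/3,101/3], descend [6, 8, 9, 11]
  N6 x:[25,29] y:[18,33] z:[67/3,33] -> hit [25,29], descend [7, 12]
    N7 x:[25,55/2] y:[18,33] z:[31,33] -> miss, prune
    N12 x:[26,29] y:[18,30] z:[67/3,26] -> hit [26,26] leaf, test {P11@t=26, P14(miss)}
  N8 x:[53/2,36] y:[33,54] z:[65/3,101/3] -> hit [33,101/3], descend [3, 4]
    N3 x:[53/2,36] y:[36,54] z:[97/3,101/3] -> miss, prune
    N4 x:[63/2,67/2] y:[33,48] z:[65/3,32] -> miss, prune
  N9 x:[31/2,21] y:[27,47] z:[73/3,101/3] -> miss, prune
  N11 x:[31/2,23] y:[32,57] z:[22,73/3] -> miss, prune

order=[0, 6, 7, 12, 8, 3, 4, 9, 11]  |boxes|=9  |leaves|=1  hit=P11

== RESULT ==
[0, 6, 7, 12, 8, 3, 4, 9, 11]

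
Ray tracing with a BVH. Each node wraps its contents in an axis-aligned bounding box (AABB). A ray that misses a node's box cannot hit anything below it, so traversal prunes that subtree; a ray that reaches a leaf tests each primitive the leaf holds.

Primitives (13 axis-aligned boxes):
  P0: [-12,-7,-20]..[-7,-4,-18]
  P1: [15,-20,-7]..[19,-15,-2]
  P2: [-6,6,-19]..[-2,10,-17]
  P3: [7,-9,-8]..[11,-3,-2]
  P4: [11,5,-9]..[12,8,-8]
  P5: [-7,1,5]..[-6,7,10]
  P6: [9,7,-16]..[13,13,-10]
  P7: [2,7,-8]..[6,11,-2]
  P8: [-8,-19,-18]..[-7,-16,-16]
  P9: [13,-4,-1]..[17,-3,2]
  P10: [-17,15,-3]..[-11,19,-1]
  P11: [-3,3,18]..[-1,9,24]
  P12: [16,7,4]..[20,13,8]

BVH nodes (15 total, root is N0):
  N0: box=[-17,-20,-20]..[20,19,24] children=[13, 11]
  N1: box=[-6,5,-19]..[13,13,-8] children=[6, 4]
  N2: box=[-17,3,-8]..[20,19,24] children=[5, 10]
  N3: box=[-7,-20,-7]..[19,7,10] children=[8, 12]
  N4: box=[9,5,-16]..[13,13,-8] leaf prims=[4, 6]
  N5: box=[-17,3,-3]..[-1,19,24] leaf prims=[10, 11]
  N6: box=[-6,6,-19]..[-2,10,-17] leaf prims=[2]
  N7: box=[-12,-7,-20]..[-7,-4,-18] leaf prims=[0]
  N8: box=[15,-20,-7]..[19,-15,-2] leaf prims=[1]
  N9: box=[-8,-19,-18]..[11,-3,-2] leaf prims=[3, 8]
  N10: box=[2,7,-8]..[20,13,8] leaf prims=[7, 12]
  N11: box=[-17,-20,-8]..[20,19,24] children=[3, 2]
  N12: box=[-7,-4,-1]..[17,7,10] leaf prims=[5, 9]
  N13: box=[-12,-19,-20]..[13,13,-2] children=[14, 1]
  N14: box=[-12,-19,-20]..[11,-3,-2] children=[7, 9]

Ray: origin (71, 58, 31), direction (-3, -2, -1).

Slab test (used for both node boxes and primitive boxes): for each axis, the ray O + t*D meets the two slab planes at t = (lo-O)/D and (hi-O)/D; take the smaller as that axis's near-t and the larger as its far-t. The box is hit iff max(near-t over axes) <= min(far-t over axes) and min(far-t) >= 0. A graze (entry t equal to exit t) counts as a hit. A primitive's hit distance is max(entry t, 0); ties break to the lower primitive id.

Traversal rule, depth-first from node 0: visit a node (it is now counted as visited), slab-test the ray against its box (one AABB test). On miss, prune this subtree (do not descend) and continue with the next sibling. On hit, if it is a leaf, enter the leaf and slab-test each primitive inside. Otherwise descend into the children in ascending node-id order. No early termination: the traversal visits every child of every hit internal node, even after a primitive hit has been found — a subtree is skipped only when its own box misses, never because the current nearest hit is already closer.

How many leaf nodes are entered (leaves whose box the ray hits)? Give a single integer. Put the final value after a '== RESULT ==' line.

Traverse from the root:
N0 x:[17,88/3] y:[39/2,39] z:[7,51] -> hit [39/2,88/3], descend [11, 13]
  N11 x:[17,88/3] y:[39/2,39] z:[7,39] -> hit [39/2,88/3], descend [2, 3]
    N2 x:[17,88/3] y:[39/2,55/2] z:[7,39] -> hit [39/2,55/2], descend [5, 10]
      N5 x:[24,88/3] y:[39/2,55/2] z:[7,34] -> hit [24,55/2] leaf, test {P10(miss), P11(miss)}
      N10 x:[17,23] y:[45/2,51/2] z:[23,39] -> hit [23,23] leaf, test {P7(miss), P12(miss)}
    N3 x:[52/3,26] y:[51/2,39] z:[21,38] -> hit [51/2,26], descend [8, 12]
      N8 x:[52/3,56/3] y:[73/2,39] z:[33,38] -> miss, prune
      N12 x:[18,26] y:[51/2,31] z:[21,32] -> hit [51/2,26] leaf, test {P5@t=77/3, P9(miss)}
  N13 x:[58/3,83/3] y:[45/2,77/2] z:[33,51] -> miss, prune

Summary -> nodes [0, 11, 2, 5, 10, 3, 8, 12, 13]; box-tests=9; leaf-entries=3; first=P5

== RESULT ==
3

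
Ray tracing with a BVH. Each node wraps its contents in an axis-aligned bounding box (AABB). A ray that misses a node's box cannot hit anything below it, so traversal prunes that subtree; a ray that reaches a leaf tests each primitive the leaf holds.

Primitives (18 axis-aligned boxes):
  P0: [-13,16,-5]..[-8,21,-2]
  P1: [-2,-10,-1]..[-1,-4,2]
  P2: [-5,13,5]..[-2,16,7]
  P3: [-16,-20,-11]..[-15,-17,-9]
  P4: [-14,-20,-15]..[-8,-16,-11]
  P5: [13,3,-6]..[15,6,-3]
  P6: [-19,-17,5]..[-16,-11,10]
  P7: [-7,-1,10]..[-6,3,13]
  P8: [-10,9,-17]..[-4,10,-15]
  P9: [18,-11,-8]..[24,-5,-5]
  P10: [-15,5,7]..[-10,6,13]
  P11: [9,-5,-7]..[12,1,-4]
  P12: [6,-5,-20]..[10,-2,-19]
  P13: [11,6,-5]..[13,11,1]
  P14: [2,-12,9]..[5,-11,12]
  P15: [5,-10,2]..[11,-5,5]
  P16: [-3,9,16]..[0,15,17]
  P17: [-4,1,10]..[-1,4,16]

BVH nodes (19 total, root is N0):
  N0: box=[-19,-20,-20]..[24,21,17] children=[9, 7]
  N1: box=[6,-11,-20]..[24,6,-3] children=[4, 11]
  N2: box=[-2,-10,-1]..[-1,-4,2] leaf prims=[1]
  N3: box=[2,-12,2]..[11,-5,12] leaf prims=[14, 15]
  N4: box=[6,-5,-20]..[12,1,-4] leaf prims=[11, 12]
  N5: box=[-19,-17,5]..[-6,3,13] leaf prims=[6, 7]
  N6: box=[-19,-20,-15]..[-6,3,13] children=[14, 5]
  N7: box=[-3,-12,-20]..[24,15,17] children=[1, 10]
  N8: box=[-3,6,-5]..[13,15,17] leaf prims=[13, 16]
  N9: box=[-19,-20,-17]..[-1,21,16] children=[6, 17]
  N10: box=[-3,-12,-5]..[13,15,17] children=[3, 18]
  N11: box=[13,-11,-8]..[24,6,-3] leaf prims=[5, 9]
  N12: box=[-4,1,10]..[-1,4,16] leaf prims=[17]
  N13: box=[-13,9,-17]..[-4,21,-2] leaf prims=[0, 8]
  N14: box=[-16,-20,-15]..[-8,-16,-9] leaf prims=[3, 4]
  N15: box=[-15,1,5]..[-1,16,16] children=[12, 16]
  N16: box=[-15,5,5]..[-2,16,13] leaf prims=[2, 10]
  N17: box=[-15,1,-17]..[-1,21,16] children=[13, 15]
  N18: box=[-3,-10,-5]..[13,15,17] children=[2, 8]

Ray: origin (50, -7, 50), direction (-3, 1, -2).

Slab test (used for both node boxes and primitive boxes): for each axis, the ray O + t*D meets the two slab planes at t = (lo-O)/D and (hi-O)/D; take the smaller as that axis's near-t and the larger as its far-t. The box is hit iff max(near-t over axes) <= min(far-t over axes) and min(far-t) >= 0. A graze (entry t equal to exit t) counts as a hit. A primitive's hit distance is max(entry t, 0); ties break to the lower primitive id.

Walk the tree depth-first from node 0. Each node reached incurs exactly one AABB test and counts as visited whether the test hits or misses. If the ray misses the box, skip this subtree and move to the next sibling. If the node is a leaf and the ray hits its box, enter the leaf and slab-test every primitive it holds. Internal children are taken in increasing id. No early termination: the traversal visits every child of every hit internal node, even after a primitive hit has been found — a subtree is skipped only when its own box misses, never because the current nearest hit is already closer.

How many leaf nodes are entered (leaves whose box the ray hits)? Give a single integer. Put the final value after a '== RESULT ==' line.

Traverse from the root:
N0 x:[26/3,23] y:[-13,28] z:[33/2,35] -> hit [33/2,23], descend [7, 9]
  N7 x:[26/3,53/3] y:[-5,22] z:[33/2,35] -> hit [33/2,53/3], descend [1, 10]
    N1 x:[26/3,44/3] y:[-4,13] z:[53/2,35] -> miss, prune
    N10 x:[37/3,53/3] y:[-5,22] z:[33/2,55/2] -> hit [33/2,53/3], descend [3, 18]
      N3 x:[13,16] y:[-5,2] z:[19,24] -> miss, prune
      N18 x:[37/3,53/3] y:[-3,22] z:[33/2,55/2] -> hit [33/2,53/3], descend [2, 8]
        N2 x:[17,52/3] y:[-3,3] z:[24,51/2] -> miss, prune
        N8 x:[37/3,53/3] y:[13,22] z:[33/2,55/2] -> hit [33/2,53/3] leaf, test {P13(miss), P16@t=50/3}
  N9 x:[17,23] y:[-13,28] z:[17,67/2] -> hit [17,23], descend [6, 17]
    N6 x:[56/3,23] y:[-13,10] z:[37/2,65/2] -> miss, prune
    N17 x:[17,65/3] y:[8,28] z:[17,67/2] -> hit [17,65/3], descend [13, 15]
      N13 x:[18,21] y:[16,28] z:[26,67/2] -> miss, prune
      N15 x:[17,65/3] y:[8,23] z:[17,45/2] -> hit [17,65/3], descend [12, 16]
        N12 x:[17,18] y:[8,11] z:[17,20] -> miss, prune
        N16 x:[52/3,65/3] y:[12,23] z:[37/2,45/2] -> hit [37/2,65/3] leaf, test {P2(miss), P10(miss)}

Summary -> nodes [0, 7, 1, 10, 3, 18, 2, 8, 9, 6, 17, 13, 15, 12, 16]; box-tests=15; leaf-entries=2; first=P16

== RESULT ==
2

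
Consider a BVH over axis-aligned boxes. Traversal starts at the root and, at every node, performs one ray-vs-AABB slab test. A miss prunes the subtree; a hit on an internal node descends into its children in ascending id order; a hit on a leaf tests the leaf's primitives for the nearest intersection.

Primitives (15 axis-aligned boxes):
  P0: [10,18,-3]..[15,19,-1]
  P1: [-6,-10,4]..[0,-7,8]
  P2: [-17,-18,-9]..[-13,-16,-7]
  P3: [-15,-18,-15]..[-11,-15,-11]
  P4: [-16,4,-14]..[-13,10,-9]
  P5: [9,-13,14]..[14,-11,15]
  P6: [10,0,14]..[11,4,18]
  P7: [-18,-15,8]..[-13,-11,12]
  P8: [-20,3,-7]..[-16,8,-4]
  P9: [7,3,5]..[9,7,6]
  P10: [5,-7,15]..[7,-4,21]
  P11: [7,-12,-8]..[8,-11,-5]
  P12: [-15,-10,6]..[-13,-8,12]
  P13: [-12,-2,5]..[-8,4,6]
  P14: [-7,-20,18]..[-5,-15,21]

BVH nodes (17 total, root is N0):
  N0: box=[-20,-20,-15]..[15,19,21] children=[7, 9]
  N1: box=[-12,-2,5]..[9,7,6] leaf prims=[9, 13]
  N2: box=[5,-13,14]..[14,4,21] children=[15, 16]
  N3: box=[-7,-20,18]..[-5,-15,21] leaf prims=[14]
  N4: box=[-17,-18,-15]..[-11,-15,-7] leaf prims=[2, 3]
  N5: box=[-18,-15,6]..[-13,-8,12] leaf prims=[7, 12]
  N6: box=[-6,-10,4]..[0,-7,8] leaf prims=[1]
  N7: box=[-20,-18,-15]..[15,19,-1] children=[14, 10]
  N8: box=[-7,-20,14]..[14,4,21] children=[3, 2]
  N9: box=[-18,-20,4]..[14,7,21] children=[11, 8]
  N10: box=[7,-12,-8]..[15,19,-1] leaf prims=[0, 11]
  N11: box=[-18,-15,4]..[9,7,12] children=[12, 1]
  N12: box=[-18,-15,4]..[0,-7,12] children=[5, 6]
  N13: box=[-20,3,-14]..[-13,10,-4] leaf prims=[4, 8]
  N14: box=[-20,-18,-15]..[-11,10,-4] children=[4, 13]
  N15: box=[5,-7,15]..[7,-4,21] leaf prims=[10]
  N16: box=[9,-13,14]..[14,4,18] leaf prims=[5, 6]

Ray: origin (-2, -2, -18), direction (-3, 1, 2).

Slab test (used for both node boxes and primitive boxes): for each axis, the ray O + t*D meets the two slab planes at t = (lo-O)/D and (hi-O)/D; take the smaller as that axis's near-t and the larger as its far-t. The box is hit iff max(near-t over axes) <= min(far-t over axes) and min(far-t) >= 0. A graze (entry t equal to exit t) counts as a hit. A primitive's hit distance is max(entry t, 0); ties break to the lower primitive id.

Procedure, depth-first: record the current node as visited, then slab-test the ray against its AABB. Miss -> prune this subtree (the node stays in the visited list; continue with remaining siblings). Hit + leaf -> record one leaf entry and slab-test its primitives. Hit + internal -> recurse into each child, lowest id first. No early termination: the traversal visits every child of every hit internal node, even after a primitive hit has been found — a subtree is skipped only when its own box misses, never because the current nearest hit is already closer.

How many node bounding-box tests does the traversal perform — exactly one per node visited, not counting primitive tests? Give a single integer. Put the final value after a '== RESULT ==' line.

Traverse from the root:
N0 x:[-17/3,6] y:[-18,21] z:[3/2,39/2] -> hit [3/2,6], descend [7, 9]
  N7 x:[-17/3,6] y:[-16,21] z:[3/2,17/2] -> hit [3/2,6], descend [10, 14]
    N10 x:[-17/3,-3] y:[-10,21] z:[5,17/2] -> miss, prune
    N14 x:[3,6] y:[-16,12] z:[3/2,7] -> hit [3,6], descend [4, 13]
      N4 x:[3,5] y:[-16,-13] z:[3/2,11/2] -> miss, prune
      N13 x:[11/3,6] y:[5,12] z:[2,7] -> hit [5,6] leaf, test {P4(miss), P8@t=11/2}
  N9 x:[-16/3,16/3] y:[-18,9] z:[11,39/2] -> miss, prune

Summary -> nodes [0, 7, 10, 14, 4, 13, 9]; box-tests=7; leaf-entries=1; first=P8

== RESULT ==
7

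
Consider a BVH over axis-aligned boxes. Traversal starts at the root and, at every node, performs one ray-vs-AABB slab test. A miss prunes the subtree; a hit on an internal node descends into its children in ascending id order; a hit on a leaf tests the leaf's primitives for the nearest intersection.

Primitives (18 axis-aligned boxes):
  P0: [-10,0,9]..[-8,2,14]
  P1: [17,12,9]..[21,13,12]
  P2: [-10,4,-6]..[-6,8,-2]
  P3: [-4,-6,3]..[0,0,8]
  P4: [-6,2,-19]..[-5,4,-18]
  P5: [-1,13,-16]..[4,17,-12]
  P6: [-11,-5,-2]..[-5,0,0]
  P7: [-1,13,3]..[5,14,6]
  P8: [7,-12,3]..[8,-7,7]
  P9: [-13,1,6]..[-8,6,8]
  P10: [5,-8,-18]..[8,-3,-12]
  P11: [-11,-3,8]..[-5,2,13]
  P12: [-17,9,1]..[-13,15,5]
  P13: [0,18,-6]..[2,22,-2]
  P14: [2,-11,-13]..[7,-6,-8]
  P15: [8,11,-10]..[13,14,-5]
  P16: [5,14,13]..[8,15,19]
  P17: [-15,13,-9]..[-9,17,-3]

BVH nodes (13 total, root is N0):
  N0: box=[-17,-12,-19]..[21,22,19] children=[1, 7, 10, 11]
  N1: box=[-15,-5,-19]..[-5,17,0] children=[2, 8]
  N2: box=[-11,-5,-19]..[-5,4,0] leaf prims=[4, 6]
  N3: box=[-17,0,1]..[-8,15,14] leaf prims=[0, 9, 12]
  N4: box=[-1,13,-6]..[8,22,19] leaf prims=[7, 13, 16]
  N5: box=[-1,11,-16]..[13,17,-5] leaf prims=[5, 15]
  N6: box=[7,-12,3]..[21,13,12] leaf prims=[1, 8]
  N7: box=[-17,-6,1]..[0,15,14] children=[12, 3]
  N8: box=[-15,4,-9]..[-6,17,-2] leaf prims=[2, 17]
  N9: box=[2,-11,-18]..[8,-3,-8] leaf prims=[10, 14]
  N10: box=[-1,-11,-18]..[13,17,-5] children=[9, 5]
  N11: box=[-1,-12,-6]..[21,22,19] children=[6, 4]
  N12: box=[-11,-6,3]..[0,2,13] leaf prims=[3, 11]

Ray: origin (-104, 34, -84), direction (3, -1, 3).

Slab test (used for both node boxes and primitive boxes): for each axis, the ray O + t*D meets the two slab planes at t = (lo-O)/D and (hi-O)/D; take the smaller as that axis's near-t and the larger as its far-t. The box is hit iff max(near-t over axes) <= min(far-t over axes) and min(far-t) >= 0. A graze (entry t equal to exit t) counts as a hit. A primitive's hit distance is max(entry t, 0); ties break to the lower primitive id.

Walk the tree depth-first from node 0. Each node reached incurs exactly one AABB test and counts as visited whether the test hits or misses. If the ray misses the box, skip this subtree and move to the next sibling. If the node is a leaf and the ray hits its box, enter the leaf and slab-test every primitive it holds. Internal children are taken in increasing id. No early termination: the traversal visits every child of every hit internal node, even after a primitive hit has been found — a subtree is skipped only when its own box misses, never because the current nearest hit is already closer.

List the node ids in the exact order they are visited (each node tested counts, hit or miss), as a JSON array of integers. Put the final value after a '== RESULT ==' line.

Traverse from the root:
N0 x:[29,125/3] y:[12,46] z:[65/3,103/3] -> hit [29,103/3], descend [1, 7, 10, 11]
  N1 x:[89/3,33] y:[17,39] z:[65/3,28] -> miss, prune
  N7 x:[29,104/3] y:[19,40] z:[85/3,98/3] -> hit [29,98/3], descend [3, 12]
    N3 x:[29,32] y:[19,34] z:[85/3,98/3] -> hit [29,32] leaf, test {P0@t=32, P9@t=91/3, P12(miss)}
    N12 x:[31,104/3] y:[32,40] z:[29,97/3] -> hit [32,97/3] leaf, test {P3(miss), P11@t=32}
  N10 x:[103/3,39] y:[17,45] z:[22,79/3] -> miss, prune
  N11 x:[103/3,125/3] y:[12,46] z:[26,103/3] -> hit [103/3,103/3], descend [4, 6]
    N4 x:[103/3,112/3] y:[12,21] z:[26,103/3] -> miss, prune
    N6 x:[37,125/3] y:[21,46] z:[29,32] -> miss, prune

order=[0, 1, 7, 3, 12, 10, 11, 4, 6]  |boxes|=9  |leaves|=2  hit=P9

== RESULT ==
[0, 1, 7, 3, 12, 10, 11, 4, 6]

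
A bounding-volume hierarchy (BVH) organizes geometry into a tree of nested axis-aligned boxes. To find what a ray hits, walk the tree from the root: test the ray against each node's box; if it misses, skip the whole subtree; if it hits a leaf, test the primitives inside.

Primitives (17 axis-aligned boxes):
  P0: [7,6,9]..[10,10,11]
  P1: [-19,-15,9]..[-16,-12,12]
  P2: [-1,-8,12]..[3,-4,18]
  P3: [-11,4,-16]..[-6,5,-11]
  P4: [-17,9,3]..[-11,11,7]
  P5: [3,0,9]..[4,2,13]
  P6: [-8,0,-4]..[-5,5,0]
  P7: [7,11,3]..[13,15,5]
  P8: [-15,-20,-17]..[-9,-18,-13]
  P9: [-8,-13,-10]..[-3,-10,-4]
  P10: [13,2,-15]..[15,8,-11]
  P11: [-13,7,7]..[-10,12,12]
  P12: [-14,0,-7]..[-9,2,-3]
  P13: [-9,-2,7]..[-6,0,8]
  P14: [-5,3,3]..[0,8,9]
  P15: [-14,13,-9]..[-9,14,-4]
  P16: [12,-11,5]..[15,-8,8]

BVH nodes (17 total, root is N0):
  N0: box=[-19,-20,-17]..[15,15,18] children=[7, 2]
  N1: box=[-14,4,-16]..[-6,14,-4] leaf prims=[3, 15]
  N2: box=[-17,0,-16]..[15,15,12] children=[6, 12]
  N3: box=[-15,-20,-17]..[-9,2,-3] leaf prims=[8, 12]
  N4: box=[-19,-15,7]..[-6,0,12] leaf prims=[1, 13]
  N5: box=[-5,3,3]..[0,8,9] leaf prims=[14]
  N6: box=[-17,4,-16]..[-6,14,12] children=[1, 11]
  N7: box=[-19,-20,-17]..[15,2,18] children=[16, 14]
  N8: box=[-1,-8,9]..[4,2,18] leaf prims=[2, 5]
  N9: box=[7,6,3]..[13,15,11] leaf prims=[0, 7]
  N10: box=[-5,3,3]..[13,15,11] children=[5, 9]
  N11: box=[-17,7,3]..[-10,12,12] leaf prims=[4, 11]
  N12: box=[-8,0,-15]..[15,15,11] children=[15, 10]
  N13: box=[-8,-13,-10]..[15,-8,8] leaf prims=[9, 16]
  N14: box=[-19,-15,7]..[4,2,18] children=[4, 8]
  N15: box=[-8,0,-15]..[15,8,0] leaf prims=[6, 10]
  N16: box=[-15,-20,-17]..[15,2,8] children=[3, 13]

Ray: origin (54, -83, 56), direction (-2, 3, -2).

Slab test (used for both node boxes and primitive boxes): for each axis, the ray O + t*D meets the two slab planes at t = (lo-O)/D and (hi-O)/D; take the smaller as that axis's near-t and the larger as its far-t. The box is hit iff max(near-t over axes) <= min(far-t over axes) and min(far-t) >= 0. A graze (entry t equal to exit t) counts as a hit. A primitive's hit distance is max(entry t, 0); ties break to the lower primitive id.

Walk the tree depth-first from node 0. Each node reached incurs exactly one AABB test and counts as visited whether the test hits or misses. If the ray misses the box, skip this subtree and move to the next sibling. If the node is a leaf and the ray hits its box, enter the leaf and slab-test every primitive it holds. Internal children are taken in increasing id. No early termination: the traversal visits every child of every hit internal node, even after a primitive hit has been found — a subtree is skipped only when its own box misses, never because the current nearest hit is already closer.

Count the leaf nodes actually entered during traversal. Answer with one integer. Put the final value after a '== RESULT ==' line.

Walk:
N0 x:[39/2,73/2] y:[21,98/3] z:[19,73/2] -> hit [21,98/3], descend [2, 7]
  N2 x:[39/2,71/2] y:[83/3,98/3] z:[22,36] -> hit [83/3,98/3], descend [6, 12]
    N6 x:[30,71/2] y:[29,97/3] z:[22,36] -> hit [30,97/3], descend [1, 11]
      N1 x:[30,34] y:[29,97/3] z:[30,36] -> hit [30,97/3] leaf, test {P3(miss), P15@t=32}
      N11 x:[32,71/2] y:[30,95/3] z:[22,53/2] -> miss, prune
    N12 x:[39/2,31] y:[83/3,98/3] z:[45/2,71/2] -> hit [83/3,31], descend [10, 15]
      N10 x:[41/2,59/2] y:[86/3,98/3] z:[45/2,53/2] -> miss, prune
      N15 x:[39/2,31] y:[83/3,91/3] z:[28,71/2] -> hit [28,91/3] leaf, test {P6(miss), P10(miss)}
  N7 x:[39/2,73/2] y:[21,85/3] z:[19,73/2] -> hit [21,85/3], descend [14, 16]
    N14 x:[25,73/2] y:[68/3,85/3] z:[19,49/2] -> miss, prune
    N16 x:[39/2,69/2] y:[21,85/3] z:[24,73/2] -> hit [24,85/3], descend [3, 13]
      N3 x:[63/2,69/2] y:[21,85/3] z:[59/2,73/2] -> miss, prune
      N13 x:[39/2,31] y:[70/3,25] z:[24,33] -> hit [24,25] leaf, test {P9(miss), P16(miss)}

Summary -> nodes [0, 2, 6, 1, 11, 12, 10, 15, 7, 14, 16, 3, 13]; box-tests=13; leaf-entries=3; first=P15

== RESULT ==
3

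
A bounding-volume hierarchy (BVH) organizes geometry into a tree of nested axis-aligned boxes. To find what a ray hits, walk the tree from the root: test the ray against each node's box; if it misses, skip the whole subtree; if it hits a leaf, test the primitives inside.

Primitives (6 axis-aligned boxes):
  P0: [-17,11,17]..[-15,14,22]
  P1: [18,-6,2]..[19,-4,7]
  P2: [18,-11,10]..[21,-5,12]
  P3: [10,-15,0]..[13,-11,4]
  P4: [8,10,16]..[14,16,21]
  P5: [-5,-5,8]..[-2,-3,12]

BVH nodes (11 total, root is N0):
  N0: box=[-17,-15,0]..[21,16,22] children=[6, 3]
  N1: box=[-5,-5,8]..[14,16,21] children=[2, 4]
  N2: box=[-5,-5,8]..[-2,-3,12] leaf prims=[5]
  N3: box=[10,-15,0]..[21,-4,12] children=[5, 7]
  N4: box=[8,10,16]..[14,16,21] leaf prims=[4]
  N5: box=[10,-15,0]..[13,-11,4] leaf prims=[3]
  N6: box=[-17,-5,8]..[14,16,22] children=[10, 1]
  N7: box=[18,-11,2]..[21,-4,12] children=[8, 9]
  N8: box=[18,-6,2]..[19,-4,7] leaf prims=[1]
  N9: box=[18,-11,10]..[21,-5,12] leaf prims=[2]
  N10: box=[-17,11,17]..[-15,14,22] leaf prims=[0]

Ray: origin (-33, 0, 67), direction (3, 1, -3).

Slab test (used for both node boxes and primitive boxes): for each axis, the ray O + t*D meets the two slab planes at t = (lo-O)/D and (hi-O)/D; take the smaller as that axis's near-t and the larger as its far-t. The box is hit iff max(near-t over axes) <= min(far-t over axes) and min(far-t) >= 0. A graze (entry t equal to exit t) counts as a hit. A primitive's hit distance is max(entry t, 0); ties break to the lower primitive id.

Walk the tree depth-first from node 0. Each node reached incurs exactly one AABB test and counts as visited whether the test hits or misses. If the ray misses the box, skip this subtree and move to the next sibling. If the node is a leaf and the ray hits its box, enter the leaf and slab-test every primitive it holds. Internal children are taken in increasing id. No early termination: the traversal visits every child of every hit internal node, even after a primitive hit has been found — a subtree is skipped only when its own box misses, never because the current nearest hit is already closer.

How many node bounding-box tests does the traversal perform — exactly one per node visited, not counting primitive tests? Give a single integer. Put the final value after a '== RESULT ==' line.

Trace the traversal:
N0 x:[16/3,18] y:[-15,16] z:[15,67/3] -> hit [15,16], descend [3, 6]
  N3 x:[43/3,18] y:[-15,-4] z:[55/3,67/3] -> miss, prune
  N6 x:[16/3,47/3] y:[-5,16] z:[15,59/3] -> hit [15,47/3], descend [1, 10]
    N1 x:[28/3,47/3] y:[-5,16] z:[46/3,59/3] -> hit [46/3,47/3], descend [2, 4]
      N2 x:[28/3,31/3] y:[-5,-3] z:[55/3,59/3] -> miss, prune
      N4 x:[41/3,47/3] y:[10,16] z:[46/3,17] -> hit [46/3,47/3] leaf, test {P4@t=46/3}
    N10 x:[16/3,6] y:[11,14] z:[15,50/3] -> miss, prune

order=[0, 3, 6, 1, 2, 4, 10]  |boxes|=7  |leaves|=1  hit=P4

== RESULT ==
7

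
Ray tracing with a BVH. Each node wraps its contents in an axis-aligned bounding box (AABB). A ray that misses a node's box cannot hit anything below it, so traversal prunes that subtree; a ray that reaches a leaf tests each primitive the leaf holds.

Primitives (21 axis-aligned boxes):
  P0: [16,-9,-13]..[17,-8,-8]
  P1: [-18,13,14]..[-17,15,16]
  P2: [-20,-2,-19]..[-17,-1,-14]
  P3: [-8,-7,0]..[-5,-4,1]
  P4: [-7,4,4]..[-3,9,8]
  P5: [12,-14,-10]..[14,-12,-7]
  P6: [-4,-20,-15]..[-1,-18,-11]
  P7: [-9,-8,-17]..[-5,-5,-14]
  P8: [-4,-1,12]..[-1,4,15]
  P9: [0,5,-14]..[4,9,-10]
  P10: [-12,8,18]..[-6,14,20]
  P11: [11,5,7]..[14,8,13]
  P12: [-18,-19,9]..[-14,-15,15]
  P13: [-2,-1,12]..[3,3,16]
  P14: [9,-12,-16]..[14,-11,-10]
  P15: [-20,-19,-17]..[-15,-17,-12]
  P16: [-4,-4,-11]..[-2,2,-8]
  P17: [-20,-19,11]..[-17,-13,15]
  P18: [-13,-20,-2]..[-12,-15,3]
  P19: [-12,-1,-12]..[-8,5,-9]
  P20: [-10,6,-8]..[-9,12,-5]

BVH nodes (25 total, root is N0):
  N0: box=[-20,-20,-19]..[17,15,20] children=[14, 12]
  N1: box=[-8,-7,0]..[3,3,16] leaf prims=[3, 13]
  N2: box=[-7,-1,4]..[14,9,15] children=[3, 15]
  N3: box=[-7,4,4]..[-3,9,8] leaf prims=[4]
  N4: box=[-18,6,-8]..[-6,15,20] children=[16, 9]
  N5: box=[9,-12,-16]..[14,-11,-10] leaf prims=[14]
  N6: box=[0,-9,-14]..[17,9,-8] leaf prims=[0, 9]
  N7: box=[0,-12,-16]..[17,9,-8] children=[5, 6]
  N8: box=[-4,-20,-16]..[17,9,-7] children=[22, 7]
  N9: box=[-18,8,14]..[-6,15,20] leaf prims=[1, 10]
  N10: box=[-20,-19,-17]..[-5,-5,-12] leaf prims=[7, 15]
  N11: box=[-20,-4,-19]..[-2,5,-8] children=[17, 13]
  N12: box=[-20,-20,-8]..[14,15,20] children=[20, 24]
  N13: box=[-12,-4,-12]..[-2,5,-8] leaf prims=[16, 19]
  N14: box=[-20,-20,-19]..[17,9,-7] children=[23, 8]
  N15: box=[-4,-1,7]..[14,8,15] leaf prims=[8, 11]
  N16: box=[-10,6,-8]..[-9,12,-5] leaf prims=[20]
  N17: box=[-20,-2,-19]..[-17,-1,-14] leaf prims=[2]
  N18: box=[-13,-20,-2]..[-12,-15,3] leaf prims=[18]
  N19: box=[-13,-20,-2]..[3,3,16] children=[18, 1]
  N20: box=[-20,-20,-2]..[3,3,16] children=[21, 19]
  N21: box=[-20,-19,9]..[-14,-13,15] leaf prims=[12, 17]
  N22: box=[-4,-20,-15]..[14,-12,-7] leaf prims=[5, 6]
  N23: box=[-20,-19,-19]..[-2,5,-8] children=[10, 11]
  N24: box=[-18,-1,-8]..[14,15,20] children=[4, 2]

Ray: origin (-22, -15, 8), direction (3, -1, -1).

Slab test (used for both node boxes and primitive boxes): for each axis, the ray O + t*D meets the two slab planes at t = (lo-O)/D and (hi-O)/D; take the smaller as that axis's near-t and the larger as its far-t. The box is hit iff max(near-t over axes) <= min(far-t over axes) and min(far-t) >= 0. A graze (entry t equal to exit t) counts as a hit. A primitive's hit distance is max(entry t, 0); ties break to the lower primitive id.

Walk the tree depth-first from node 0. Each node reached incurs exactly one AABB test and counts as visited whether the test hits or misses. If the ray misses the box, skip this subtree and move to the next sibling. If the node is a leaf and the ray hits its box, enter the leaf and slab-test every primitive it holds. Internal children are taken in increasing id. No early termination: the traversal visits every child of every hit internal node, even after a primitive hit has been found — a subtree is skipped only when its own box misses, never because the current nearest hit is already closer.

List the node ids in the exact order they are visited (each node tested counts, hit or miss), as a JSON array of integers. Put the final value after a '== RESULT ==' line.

Trace the traversal:
N0 x:[2/3,13] y:[-30,5] z:[-12,27] -> hit [2/3,5], descend [12, 14]
  N12 x:[2/3,12] y:[-30,5] z:[-12,16] -> hit [2/3,5], descend [20, 24]
    N20 x:[2/3,25/3] y:[-18,5] z:[-8,10] -> hit [2/3,5], descend [19, 21]
      N19 x:[3,25/3] y:[-18,5] z:[-8,10] -> hit [3,5], descend [1, 18]
        N1 x:[14/3,25/3] y:[-18,-8] z:[-8,8] -> miss, prune
        N18 x:[3,10/3] y:[0,5] z:[5,10] -> miss, prune
      N21 x:[2/3,8/3] y:[-2,4] z:[-7,-1] -> miss, prune
    N24 x:[4/3,12] y:[-30,-14] z:[-12,16] -> miss, prune
  N14 x:[2/3,13] y:[-24,5] z:[15,27] -> miss, prune

Visited [0, 12, 20, 19, 1, 18, 21, 24, 14]. Tests: 9 box, 0 leaf. Nearest: miss.

== RESULT ==
[0, 12, 20, 19, 1, 18, 21, 24, 14]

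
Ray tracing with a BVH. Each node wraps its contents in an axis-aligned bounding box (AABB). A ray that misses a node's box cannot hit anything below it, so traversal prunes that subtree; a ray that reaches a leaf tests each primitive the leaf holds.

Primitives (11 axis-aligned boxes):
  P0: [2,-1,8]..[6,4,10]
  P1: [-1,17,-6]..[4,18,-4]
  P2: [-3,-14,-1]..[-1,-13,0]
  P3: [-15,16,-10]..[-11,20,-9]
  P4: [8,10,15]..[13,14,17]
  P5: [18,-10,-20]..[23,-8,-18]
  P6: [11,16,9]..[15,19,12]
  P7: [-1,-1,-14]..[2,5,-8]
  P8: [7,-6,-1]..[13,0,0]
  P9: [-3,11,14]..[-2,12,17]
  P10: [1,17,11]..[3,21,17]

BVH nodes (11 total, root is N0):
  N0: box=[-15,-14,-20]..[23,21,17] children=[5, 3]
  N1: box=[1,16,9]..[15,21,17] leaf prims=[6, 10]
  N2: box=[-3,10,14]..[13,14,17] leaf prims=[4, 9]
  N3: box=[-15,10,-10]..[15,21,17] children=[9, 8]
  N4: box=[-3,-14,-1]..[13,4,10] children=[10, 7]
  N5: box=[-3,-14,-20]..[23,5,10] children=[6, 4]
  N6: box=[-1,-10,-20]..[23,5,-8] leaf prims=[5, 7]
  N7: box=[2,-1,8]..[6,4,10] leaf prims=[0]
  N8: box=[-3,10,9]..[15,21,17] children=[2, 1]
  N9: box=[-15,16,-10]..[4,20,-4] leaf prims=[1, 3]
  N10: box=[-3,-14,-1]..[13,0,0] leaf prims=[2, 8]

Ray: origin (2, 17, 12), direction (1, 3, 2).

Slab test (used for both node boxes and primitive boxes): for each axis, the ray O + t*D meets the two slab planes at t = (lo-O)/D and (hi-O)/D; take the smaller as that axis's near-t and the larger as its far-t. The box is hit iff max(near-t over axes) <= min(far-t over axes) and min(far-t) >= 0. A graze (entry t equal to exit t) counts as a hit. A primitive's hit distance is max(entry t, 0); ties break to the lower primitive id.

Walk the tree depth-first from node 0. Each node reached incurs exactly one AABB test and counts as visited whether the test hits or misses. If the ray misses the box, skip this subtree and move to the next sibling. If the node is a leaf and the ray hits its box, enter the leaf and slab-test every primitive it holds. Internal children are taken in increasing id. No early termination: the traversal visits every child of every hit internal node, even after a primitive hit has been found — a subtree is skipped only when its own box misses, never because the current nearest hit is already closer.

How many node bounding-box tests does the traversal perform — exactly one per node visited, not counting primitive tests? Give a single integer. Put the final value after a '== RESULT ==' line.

Walk:
N0 x:[-17,21] y:[-31/3,4/3] z:[-16,5/2] -> hit [-31/3,4/3], descend [3, 5]
  N3 x:[-17,13] y:[-7/3,4/3] z:[-11,5/2] -> hit [-7/3,4/3], descend [8, 9]
    N8 x:[-5,13] y:[-7/3,4/3] z:[-3/2,5/2] -> hit [-3/2,4/3], descend [1, 2]
      N1 x:[-1,13] y:[-1/3,4/3] z:[-3/2,5/2] -> hit [-1/3,4/3] leaf, test {P6(miss), P10@t=0}
      N2 x:[-5,11] y:[-7/3,-1] z:[1,5/2] -> miss, prune
    N9 x:[-17,2] y:[-1/3,1] z:[-11,-8] -> miss, prune
  N5 x:[-5,21] y:[-31/3,-4] z:[-16,-1] -> miss, prune

Visited [0, 3, 8, 1, 2, 9, 5]. Tests: 7 box, 1 leaf. Nearest: P10.

== RESULT ==
7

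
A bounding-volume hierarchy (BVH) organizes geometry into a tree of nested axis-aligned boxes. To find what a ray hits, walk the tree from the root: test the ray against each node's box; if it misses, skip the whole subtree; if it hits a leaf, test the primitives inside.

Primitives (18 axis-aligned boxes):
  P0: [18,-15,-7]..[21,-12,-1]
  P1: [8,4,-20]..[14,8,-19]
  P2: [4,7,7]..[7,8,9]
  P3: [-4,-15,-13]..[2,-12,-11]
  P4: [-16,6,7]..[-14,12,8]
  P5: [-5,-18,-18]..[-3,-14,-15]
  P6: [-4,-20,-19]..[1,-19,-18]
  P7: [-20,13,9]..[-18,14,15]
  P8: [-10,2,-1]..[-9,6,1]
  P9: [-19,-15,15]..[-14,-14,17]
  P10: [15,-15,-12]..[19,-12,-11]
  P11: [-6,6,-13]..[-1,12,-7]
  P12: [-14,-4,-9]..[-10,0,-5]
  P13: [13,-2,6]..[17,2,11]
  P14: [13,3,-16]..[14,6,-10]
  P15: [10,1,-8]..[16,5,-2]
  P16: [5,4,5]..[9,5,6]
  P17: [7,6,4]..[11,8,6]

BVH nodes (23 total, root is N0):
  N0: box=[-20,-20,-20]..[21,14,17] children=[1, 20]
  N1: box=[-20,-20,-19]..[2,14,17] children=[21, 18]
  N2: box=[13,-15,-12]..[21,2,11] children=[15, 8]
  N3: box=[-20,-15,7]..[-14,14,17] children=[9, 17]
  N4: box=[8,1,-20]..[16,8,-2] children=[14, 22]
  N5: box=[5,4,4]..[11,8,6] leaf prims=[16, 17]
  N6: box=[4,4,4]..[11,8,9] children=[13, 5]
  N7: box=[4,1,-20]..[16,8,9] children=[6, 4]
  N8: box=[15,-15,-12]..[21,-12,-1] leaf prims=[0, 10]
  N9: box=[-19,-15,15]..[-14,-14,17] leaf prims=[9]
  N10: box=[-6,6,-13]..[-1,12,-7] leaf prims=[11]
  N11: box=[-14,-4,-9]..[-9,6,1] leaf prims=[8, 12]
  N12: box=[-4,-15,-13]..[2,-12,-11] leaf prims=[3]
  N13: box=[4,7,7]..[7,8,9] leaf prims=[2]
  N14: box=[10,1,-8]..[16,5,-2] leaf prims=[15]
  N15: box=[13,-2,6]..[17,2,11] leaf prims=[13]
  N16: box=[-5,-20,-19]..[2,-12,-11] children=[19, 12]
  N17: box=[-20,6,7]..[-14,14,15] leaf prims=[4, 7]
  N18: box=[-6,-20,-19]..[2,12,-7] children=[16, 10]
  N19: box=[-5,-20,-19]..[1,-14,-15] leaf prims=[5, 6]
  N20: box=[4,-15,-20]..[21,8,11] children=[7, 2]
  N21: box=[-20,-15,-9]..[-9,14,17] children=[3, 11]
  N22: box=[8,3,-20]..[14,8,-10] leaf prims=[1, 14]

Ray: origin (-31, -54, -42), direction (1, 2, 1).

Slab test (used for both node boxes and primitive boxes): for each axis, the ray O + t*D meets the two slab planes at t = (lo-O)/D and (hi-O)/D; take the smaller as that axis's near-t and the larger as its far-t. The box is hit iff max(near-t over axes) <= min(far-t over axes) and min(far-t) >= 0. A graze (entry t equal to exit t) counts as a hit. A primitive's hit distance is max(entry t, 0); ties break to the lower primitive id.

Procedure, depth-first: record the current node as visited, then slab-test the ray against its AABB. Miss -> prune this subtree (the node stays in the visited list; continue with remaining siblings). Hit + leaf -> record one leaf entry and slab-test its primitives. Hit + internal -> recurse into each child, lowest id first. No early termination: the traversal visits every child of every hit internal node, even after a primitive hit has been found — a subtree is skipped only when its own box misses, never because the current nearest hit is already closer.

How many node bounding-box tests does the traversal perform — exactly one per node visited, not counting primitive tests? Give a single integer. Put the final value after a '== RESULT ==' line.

Traverse from the root:
N0 x:[11,52] y:[17,34] z:[22,59] -> hit [22,34], descend [1, 20]
  N1 x:[11,33] y:[17,34] z:[23,59] -> hit [23,33], descend [18, 21]
    N18 x:[25,33] y:[17,33] z:[23,35] -> hit [25,33], descend [10, 16]
      N10 x:[25,30] y:[30,33] z:[29,35] -> hit [30,30] leaf, test {P11@t=30}
      N16 x:[26,33] y:[17,21] z:[23,31] -> miss, prune
    N21 x:[11,22] y:[39/2,34] z:[33,59] -> miss, prune
  N20 x:[35,52] y:[39/2,31] z:[22,53] -> miss, prune

7 AABB tests over nodes [0, 1, 18, 10, 16, 21, 20]; 1 leaf entered; closest P11.

== RESULT ==
7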